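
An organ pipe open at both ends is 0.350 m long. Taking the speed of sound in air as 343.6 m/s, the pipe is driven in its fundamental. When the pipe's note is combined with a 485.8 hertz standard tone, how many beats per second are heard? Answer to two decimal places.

Open pipe: f_n = n·v/(2L) = 1·343.6/(2·0.350) = 490.8571 Hz.
f_beat = |490.8571 − 485.8| = 5.06 Hz.

5.06 Hz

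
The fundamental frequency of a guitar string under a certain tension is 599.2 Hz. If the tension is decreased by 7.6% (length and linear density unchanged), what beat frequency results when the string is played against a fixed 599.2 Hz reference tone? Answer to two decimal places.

23.22 Hz

For a string, f ∝ √T, so the new frequency is 599.2·√0.924 = 575.9805 Hz.
f_beat = |575.9805 − 599.2| = 23.22 Hz.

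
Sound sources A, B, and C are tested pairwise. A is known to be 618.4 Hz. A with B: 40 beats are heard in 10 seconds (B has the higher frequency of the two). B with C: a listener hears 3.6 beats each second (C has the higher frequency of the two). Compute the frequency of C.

A–B: Beat frequency = 40/10 = 4 Hz.
B is above A, so f_B = 618.4 + 4 = 622.4 Hz.
C is above B, so f_C = 622.4 + 3.6 = 626 Hz.

626 Hz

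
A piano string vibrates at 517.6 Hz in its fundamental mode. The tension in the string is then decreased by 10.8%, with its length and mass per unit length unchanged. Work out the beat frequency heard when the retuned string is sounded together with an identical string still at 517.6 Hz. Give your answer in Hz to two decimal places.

For a string, f ∝ √T, so the new frequency is 517.6·√0.892 = 488.8512 Hz.
f_beat = |488.8512 − 517.6| = 28.75 Hz.

28.75 Hz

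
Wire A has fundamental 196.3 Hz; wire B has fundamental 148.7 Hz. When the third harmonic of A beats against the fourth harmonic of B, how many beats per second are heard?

Third harmonic of the first: 3·196.3 = 588.9 Hz.
Fourth harmonic of the second: 4·148.7 = 594.8 Hz.
f_beat = |588.9 − 594.8| = 5.9 Hz.

5.9 Hz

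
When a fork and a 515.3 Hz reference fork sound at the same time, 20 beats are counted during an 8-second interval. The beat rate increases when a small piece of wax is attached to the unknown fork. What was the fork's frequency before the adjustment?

512.8 Hz

Beat frequency = 20/8 = 2.5 Hz.
|f − 515.3| = 2.5, so the fork was at either 512.8 Hz or 517.8 Hz.
Loading a fork with wax lowers its frequency; the adjustment lowers the fork's frequency.
The beat rate rose, so the adjustment moved the fork further from 515.3 Hz — it was already below the reference.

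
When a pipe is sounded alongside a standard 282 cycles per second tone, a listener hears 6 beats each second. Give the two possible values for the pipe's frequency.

276 Hz or 288 Hz

|f − 282| = 6, so f = 282 ± 6.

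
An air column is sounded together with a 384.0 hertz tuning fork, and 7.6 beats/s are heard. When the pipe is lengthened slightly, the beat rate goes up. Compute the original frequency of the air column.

|f − 384.0| = 7.6, so the air column was at either 376.4 Hz or 391.6 Hz.
A longer pipe has a lower fundamental; the adjustment lowers the air column's frequency.
The beat rate rose, so the adjustment moved the air column further from 384.0 Hz — it was already below the reference.

376.4 Hz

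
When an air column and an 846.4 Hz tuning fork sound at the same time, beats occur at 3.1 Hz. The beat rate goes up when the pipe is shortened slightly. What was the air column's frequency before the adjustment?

|f − 846.4| = 3.1, so the air column was at either 843.3 Hz or 849.5 Hz.
A shorter pipe has a higher fundamental; the adjustment raises the air column's frequency.
The beat rate rose, so the adjustment moved the air column further from 846.4 Hz — it was already above the reference.

849.5 Hz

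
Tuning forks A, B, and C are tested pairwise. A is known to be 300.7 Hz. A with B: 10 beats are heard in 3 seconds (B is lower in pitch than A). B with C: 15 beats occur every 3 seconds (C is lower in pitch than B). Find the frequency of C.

292.3667 Hz

A–B: Beat frequency = 10/3 = 3.3333 Hz.
B is below A, so f_B = 300.7 − 3.3333 = 297.3667 Hz.
B–C: Beat frequency = 15/3 = 5 Hz.
C is below B, so f_C = 297.3667 − 5 = 292.3667 Hz.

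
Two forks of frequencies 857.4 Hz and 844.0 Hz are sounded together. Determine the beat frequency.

Beats arise from superposition of two nearby frequencies; the beat rate is |f₁ − f₂|.
|857.4 − 844.0| = 13.4 Hz.

13.4 Hz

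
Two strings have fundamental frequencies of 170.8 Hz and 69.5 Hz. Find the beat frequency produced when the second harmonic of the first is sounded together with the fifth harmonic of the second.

5.9 Hz

Second harmonic of the first: 2·170.8 = 341.6 Hz.
Fifth harmonic of the second: 5·69.5 = 347.5 Hz.
f_beat = |341.6 − 347.5| = 5.9 Hz.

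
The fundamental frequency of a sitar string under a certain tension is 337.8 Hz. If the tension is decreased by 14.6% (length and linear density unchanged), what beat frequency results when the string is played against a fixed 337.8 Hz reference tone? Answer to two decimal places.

25.63 Hz

For a string, f ∝ √T, so the new frequency is 337.8·√0.854 = 312.1681 Hz.
f_beat = |312.1681 − 337.8| = 25.63 Hz.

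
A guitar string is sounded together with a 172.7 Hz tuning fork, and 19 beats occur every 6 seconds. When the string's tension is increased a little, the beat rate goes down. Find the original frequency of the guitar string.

Beat frequency = 19/6 = 3.1667 Hz.
|f − 172.7| = 3.1667, so the guitar string was at either 169.5333 Hz or 175.8667 Hz.
Higher tension means higher frequency; the adjustment raises the guitar string's frequency.
The beat rate fell, so the adjustment moved the guitar string toward 172.7 Hz — it must have started below the reference.

169.5333 Hz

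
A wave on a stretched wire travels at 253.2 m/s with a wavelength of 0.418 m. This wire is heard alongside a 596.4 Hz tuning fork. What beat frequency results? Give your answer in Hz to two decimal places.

Source frequency f = v/λ = 253.2/0.418 = 605.7416 Hz.
f_beat = |605.7416 − 596.4| = 9.34 Hz.

9.34 Hz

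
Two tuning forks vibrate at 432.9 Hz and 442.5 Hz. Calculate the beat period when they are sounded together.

f_beat = |432.9 − 442.5| = 9.6 Hz.
Beat period T = 1 / f_beat = 1 / 9.6 s.

0.104 s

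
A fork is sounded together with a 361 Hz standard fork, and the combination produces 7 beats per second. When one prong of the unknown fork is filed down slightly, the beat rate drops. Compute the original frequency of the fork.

|f − 361| = 7, so the fork was at either 354 Hz or 368 Hz.
Filing a prong removes mass and raises the fork's frequency; the adjustment raises the fork's frequency.
The beat rate fell, so the adjustment moved the fork toward 361 Hz — it must have started below the reference.

354 Hz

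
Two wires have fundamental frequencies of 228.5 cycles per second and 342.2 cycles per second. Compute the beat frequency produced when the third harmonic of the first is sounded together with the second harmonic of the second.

Third harmonic of the first: 3·228.5 = 685.5 Hz.
Second harmonic of the second: 2·342.2 = 684.4 Hz.
f_beat = |685.5 − 684.4| = 1.1 Hz.

1.1 Hz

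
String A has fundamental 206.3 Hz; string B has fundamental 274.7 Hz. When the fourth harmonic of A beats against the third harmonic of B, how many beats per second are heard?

1.1 Hz

Fourth harmonic of the first: 4·206.3 = 825.2 Hz.
Third harmonic of the second: 3·274.7 = 824.1 Hz.
f_beat = |825.2 − 824.1| = 1.1 Hz.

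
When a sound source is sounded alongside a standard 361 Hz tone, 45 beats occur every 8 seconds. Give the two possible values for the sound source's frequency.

Beat frequency = 45/8 = 5.625 Hz.
|f − 361| = 5.625, so f = 361 ± 5.625.

355.375 Hz or 366.625 Hz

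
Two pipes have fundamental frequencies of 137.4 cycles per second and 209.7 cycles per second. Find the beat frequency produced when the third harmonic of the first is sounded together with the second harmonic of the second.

7.2 Hz

Third harmonic of the first: 3·137.4 = 412.2 Hz.
Second harmonic of the second: 2·209.7 = 419.4 Hz.
f_beat = |412.2 − 419.4| = 7.2 Hz.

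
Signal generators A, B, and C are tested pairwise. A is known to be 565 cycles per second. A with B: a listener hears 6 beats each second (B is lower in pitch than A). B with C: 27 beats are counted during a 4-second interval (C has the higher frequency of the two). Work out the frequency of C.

565.75 Hz

B is below A, so f_B = 565 − 6 = 559 Hz.
B–C: Beat frequency = 27/4 = 6.75 Hz.
C is above B, so f_C = 559 + 6.75 = 565.75 Hz.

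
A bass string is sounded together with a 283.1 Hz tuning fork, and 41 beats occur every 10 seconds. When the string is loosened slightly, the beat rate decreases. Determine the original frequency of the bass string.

287.2 Hz

Beat frequency = 41/10 = 4.1 Hz.
|f − 283.1| = 4.1, so the bass string was at either 279 Hz or 287.2 Hz.
Reducing tension lowers a string's frequency; the adjustment lowers the bass string's frequency.
The beat rate fell, so the adjustment moved the bass string toward 283.1 Hz — it must have started above the reference.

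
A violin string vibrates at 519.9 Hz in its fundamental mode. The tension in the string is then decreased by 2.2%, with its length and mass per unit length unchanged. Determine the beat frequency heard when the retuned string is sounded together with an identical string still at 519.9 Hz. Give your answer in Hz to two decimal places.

5.75 Hz

For a string, f ∝ √T, so the new frequency is 519.9·√0.978 = 514.1493 Hz.
f_beat = |514.1493 − 519.9| = 5.75 Hz.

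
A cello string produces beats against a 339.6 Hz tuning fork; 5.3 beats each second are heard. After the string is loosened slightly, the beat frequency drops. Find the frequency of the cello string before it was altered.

344.9 Hz

|f − 339.6| = 5.3, so the cello string was at either 334.3 Hz or 344.9 Hz.
Reducing tension lowers a string's frequency; the adjustment lowers the cello string's frequency.
The beat rate fell, so the adjustment moved the cello string toward 339.6 Hz — it must have started above the reference.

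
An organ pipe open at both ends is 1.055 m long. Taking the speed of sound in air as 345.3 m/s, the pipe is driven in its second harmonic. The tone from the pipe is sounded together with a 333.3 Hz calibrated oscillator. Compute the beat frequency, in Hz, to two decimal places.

6.00 Hz

Open pipe: f_n = n·v/(2L) = 2·345.3/(2·1.055) = 327.2986 Hz.
f_beat = |327.2986 − 333.3| = 6.00 Hz.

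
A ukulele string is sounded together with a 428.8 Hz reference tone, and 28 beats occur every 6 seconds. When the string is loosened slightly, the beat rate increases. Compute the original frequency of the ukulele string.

424.1333 Hz

Beat frequency = 28/6 = 4.6667 Hz.
|f − 428.8| = 4.6667, so the ukulele string was at either 424.1333 Hz or 433.4667 Hz.
Reducing tension lowers a string's frequency; the adjustment lowers the ukulele string's frequency.
The beat rate rose, so the adjustment moved the ukulele string further from 428.8 Hz — it was already below the reference.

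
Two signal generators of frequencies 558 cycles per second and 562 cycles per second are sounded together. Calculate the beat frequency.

4 Hz

The beat frequency equals the magnitude of the frequency difference.
|558 − 562| = 4 Hz.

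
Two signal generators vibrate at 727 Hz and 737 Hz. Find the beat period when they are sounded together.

0.100 s

f_beat = |727 − 737| = 10 Hz.
Beat period T = 1 / f_beat = 1 / 10 s.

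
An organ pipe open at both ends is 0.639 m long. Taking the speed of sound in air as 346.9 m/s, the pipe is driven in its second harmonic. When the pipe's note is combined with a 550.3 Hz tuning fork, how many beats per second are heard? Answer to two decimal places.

7.42 Hz

Open pipe: f_n = n·v/(2L) = 2·346.9/(2·0.639) = 542.8795 Hz.
f_beat = |542.8795 − 550.3| = 7.42 Hz.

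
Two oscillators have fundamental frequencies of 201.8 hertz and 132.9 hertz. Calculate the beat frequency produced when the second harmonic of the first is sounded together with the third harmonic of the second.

Second harmonic of the first: 2·201.8 = 403.6 Hz.
Third harmonic of the second: 3·132.9 = 398.7 Hz.
f_beat = |403.6 − 398.7| = 4.9 Hz.

4.9 Hz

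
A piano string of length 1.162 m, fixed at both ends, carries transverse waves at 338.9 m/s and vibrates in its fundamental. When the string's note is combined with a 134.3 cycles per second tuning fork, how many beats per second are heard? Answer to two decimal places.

For a string fixed at both ends, f_n = n·v/(2L) = 1·338.9/(2·1.162) = 145.8262 Hz.
f_beat = |145.8262 − 134.3| = 11.53 Hz.

11.53 Hz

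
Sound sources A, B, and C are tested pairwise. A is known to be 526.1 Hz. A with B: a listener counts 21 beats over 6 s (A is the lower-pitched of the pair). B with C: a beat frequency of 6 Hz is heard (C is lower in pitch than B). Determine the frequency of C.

A–B: Beat frequency = 21/6 = 3.5 Hz.
B is above A, so f_B = 526.1 + 3.5 = 529.6 Hz.
C is below B, so f_C = 529.6 − 6 = 523.6 Hz.

523.6 Hz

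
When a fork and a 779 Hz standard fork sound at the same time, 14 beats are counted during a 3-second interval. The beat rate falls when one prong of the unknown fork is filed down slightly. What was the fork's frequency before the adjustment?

Beat frequency = 14/3 = 4.6667 Hz.
|f − 779| = 4.6667, so the fork was at either 774.3333 Hz or 783.6667 Hz.
Filing a prong removes mass and raises the fork's frequency; the adjustment raises the fork's frequency.
The beat rate fell, so the adjustment moved the fork toward 779 Hz — it must have started below the reference.

774.3333 Hz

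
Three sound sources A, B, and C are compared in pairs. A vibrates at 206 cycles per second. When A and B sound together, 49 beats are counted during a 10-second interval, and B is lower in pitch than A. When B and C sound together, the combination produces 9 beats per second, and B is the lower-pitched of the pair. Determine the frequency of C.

A–B: Beat frequency = 49/10 = 4.9 Hz.
B is below A, so f_B = 206 − 4.9 = 201.1 Hz.
C is above B, so f_C = 201.1 + 9 = 210.1 Hz.

210.1 Hz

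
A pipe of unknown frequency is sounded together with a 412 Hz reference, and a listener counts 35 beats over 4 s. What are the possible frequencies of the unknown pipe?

Beat frequency = 35/4 = 8.75 Hz.
|f − 412| = 8.75, so f = 412 ± 8.75.

403.25 Hz or 420.75 Hz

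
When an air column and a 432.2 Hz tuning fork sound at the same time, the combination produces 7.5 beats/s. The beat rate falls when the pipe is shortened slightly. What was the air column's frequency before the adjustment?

|f − 432.2| = 7.5, so the air column was at either 424.7 Hz or 439.7 Hz.
A shorter pipe has a higher fundamental; the adjustment raises the air column's frequency.
The beat rate fell, so the adjustment moved the air column toward 432.2 Hz — it must have started below the reference.

424.7 Hz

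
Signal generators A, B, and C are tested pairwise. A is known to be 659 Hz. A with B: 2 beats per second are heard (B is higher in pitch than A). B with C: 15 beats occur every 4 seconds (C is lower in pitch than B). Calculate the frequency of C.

B is above A, so f_B = 659 + 2 = 661 Hz.
B–C: Beat frequency = 15/4 = 3.75 Hz.
C is below B, so f_C = 661 − 3.75 = 657.25 Hz.

657.25 Hz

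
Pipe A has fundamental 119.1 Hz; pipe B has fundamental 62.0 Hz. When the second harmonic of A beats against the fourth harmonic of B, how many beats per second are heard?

9.8 Hz

Second harmonic of the first: 2·119.1 = 238.2 Hz.
Fourth harmonic of the second: 4·62.0 = 248.0 Hz.
f_beat = |238.2 − 248.0| = 9.8 Hz.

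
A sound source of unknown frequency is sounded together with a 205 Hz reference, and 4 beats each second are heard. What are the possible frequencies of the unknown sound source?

201 Hz or 209 Hz

|f − 205| = 4, so f = 205 ± 4.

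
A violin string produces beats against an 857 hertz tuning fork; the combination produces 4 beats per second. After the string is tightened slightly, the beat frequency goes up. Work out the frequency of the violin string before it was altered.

|f − 857| = 4, so the violin string was at either 853 Hz or 861 Hz.
Increasing tension raises a string's frequency; the adjustment raises the violin string's frequency.
The beat rate rose, so the adjustment moved the violin string further from 857 Hz — it was already above the reference.

861 Hz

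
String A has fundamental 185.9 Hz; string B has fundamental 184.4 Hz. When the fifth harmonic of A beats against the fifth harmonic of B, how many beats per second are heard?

Fifth harmonic of the first: 5·185.9 = 929.5 Hz.
Fifth harmonic of the second: 5·184.4 = 922.0 Hz.
f_beat = |929.5 − 922.0| = 7.5 Hz.

7.5 Hz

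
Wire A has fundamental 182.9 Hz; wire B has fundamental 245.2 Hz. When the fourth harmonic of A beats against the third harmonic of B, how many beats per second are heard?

4.0 Hz

Fourth harmonic of the first: 4·182.9 = 731.6 Hz.
Third harmonic of the second: 3·245.2 = 735.6 Hz.
f_beat = |731.6 − 735.6| = 4.0 Hz.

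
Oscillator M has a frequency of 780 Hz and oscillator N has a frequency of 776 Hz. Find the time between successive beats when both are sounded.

f_beat = |780 − 776| = 4 Hz.
Beat period T = 1 / f_beat = 1 / 4 s.

0.250 s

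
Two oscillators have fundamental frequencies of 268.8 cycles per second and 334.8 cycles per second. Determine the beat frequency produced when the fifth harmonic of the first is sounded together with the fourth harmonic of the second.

4.8 Hz

Fifth harmonic of the first: 5·268.8 = 1344.0 Hz.
Fourth harmonic of the second: 4·334.8 = 1339.2 Hz.
f_beat = |1344.0 − 1339.2| = 4.8 Hz.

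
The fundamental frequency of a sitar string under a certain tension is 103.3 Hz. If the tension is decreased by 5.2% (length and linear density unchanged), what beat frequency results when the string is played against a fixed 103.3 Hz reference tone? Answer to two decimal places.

2.72 Hz

For a string, f ∝ √T, so the new frequency is 103.3·√0.948 = 100.5783 Hz.
f_beat = |100.5783 − 103.3| = 2.72 Hz.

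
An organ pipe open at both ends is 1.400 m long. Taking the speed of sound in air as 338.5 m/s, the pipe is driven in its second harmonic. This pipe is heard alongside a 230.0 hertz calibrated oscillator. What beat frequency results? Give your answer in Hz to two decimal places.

Open pipe: f_n = n·v/(2L) = 2·338.5/(2·1.400) = 241.7857 Hz.
f_beat = |241.7857 − 230.0| = 11.79 Hz.

11.79 Hz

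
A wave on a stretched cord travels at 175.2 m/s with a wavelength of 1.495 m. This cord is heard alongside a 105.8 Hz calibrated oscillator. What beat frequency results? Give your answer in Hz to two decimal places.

Source frequency f = v/λ = 175.2/1.495 = 117.1906 Hz.
f_beat = |117.1906 − 105.8| = 11.39 Hz.

11.39 Hz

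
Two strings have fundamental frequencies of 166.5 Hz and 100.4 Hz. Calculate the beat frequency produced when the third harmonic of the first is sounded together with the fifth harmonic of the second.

Third harmonic of the first: 3·166.5 = 499.5 Hz.
Fifth harmonic of the second: 5·100.4 = 502.0 Hz.
f_beat = |499.5 − 502.0| = 2.5 Hz.

2.5 Hz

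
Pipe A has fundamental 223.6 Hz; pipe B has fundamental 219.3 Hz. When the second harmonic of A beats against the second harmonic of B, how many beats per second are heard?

8.6 Hz

Second harmonic of the first: 2·223.6 = 447.2 Hz.
Second harmonic of the second: 2·219.3 = 438.6 Hz.
f_beat = |447.2 − 438.6| = 8.6 Hz.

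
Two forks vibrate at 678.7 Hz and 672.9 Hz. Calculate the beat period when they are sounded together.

0.172 s

f_beat = |678.7 − 672.9| = 5.8 Hz.
Beat period T = 1 / f_beat = 1 / 5.8 s.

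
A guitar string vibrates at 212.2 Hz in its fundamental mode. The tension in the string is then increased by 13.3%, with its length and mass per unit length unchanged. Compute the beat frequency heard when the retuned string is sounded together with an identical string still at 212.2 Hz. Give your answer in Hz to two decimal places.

13.67 Hz

For a string, f ∝ √T, so the new frequency is 212.2·√1.133 = 225.8709 Hz.
f_beat = |225.8709 − 212.2| = 13.67 Hz.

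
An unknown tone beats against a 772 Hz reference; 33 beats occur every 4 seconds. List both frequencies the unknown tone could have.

Beat frequency = 33/4 = 8.25 Hz.
|f − 772| = 8.25, so f = 772 ± 8.25.

763.75 Hz or 780.25 Hz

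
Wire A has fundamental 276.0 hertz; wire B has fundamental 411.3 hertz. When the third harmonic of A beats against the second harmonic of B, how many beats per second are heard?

5.4 Hz

Third harmonic of the first: 3·276.0 = 828.0 Hz.
Second harmonic of the second: 2·411.3 = 822.6 Hz.
f_beat = |828.0 − 822.6| = 5.4 Hz.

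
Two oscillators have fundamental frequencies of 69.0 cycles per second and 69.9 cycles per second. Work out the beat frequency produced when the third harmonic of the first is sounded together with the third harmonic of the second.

Third harmonic of the first: 3·69.0 = 207.0 Hz.
Third harmonic of the second: 3·69.9 = 209.7 Hz.
f_beat = |207.0 − 209.7| = 2.7 Hz.

2.7 Hz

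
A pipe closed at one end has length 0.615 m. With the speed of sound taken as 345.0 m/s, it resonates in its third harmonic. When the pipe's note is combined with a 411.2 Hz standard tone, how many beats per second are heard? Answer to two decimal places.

9.53 Hz

Closed pipe (odd harmonics): f_n = n·v/(4L) = 3·345.0/(4·0.615) = 420.7317 Hz.
f_beat = |420.7317 − 411.2| = 9.53 Hz.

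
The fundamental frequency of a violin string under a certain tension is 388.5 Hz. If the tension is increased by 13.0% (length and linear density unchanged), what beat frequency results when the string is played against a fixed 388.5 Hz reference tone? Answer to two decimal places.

24.48 Hz

For a string, f ∝ √T, so the new frequency is 388.5·√1.130 = 412.9812 Hz.
f_beat = |412.9812 − 388.5| = 24.48 Hz.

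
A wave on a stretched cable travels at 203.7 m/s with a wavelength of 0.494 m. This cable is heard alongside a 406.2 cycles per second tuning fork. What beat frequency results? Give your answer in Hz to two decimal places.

6.15 Hz

Source frequency f = v/λ = 203.7/0.494 = 412.3482 Hz.
f_beat = |412.3482 − 406.2| = 6.15 Hz.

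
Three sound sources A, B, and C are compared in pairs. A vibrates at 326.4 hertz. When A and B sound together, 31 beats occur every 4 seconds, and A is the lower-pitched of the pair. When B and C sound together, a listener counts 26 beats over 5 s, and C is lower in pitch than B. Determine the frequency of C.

A–B: Beat frequency = 31/4 = 7.75 Hz.
B is above A, so f_B = 326.4 + 7.75 = 334.15 Hz.
B–C: Beat frequency = 26/5 = 5.2 Hz.
C is below B, so f_C = 334.15 − 5.2 = 328.95 Hz.

328.95 Hz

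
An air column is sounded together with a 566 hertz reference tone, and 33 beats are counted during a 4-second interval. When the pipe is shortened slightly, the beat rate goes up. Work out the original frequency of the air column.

574.25 Hz

Beat frequency = 33/4 = 8.25 Hz.
|f − 566| = 8.25, so the air column was at either 557.75 Hz or 574.25 Hz.
A shorter pipe has a higher fundamental; the adjustment raises the air column's frequency.
The beat rate rose, so the adjustment moved the air column further from 566 Hz — it was already above the reference.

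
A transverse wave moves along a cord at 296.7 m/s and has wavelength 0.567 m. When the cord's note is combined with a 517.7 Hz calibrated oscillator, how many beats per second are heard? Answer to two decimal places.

Source frequency f = v/λ = 296.7/0.567 = 523.2804 Hz.
f_beat = |523.2804 − 517.7| = 5.58 Hz.

5.58 Hz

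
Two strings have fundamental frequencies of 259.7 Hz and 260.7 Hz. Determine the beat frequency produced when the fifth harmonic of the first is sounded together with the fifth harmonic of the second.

5.0 Hz

Fifth harmonic of the first: 5·259.7 = 1298.5 Hz.
Fifth harmonic of the second: 5·260.7 = 1303.5 Hz.
f_beat = |1298.5 − 1303.5| = 5.0 Hz.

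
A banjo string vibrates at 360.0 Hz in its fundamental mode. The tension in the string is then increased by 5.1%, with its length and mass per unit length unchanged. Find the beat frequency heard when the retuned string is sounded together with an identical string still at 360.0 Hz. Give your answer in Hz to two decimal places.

For a string, f ∝ √T, so the new frequency is 360.0·√1.051 = 369.0658 Hz.
f_beat = |369.0658 − 360.0| = 9.07 Hz.

9.07 Hz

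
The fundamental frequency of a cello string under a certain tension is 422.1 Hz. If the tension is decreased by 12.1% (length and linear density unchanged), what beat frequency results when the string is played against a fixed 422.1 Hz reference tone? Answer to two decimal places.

26.36 Hz

For a string, f ∝ √T, so the new frequency is 422.1·√0.879 = 395.7399 Hz.
f_beat = |395.7399 − 422.1| = 26.36 Hz.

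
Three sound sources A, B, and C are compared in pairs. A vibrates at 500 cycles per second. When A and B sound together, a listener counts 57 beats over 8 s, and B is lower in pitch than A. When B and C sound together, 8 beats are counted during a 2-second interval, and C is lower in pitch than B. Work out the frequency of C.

488.875 Hz

A–B: Beat frequency = 57/8 = 7.125 Hz.
B is below A, so f_B = 500 − 7.125 = 492.875 Hz.
B–C: Beat frequency = 8/2 = 4 Hz.
C is below B, so f_C = 492.875 − 4 = 488.875 Hz.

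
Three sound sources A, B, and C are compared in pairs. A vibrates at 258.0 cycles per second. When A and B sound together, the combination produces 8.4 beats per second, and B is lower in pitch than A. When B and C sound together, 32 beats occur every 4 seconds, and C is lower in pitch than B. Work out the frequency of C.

241.6 Hz

B is below A, so f_B = 258.0 − 8.4 = 249.6 Hz.
B–C: Beat frequency = 32/4 = 8 Hz.
C is below B, so f_C = 249.6 − 8 = 241.6 Hz.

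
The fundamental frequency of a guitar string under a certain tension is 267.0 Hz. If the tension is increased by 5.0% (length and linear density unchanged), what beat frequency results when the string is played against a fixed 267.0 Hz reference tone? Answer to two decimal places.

6.59 Hz

For a string, f ∝ √T, so the new frequency is 267.0·√1.050 = 273.5936 Hz.
f_beat = |273.5936 − 267.0| = 6.59 Hz.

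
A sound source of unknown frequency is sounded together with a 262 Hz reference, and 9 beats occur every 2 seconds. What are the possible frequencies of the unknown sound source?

Beat frequency = 9/2 = 4.5 Hz.
|f − 262| = 4.5, so f = 262 ± 4.5.

257.5 Hz or 266.5 Hz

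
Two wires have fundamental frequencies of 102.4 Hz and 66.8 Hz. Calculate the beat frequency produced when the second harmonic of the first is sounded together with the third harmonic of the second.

Second harmonic of the first: 2·102.4 = 204.8 Hz.
Third harmonic of the second: 3·66.8 = 200.4 Hz.
f_beat = |204.8 − 200.4| = 4.4 Hz.

4.4 Hz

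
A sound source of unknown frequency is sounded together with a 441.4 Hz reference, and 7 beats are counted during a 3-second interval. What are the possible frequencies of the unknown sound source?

439.0667 Hz or 443.7333 Hz

Beat frequency = 7/3 = 2.3333 Hz.
|f − 441.4| = 2.3333, so f = 441.4 ± 2.3333.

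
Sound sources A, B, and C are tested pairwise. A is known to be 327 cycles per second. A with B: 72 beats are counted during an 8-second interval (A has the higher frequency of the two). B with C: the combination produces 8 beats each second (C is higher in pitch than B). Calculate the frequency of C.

A–B: Beat frequency = 72/8 = 9 Hz.
B is below A, so f_B = 327 − 9 = 318 Hz.
C is above B, so f_C = 318 + 8 = 326 Hz.

326 Hz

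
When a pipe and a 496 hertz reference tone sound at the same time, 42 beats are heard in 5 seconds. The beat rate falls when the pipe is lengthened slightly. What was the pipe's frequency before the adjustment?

Beat frequency = 42/5 = 8.4 Hz.
|f − 496| = 8.4, so the pipe was at either 487.6 Hz or 504.4 Hz.
A longer pipe has a lower fundamental; the adjustment lowers the pipe's frequency.
The beat rate fell, so the adjustment moved the pipe toward 496 Hz — it must have started above the reference.

504.4 Hz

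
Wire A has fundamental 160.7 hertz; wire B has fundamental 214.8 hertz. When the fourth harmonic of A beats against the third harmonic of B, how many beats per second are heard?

Fourth harmonic of the first: 4·160.7 = 642.8 Hz.
Third harmonic of the second: 3·214.8 = 644.4 Hz.
f_beat = |642.8 − 644.4| = 1.6 Hz.

1.6 Hz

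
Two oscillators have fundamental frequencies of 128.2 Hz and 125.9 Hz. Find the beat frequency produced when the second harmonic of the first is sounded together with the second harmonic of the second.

4.6 Hz

Second harmonic of the first: 2·128.2 = 256.4 Hz.
Second harmonic of the second: 2·125.9 = 251.8 Hz.
f_beat = |256.4 − 251.8| = 4.6 Hz.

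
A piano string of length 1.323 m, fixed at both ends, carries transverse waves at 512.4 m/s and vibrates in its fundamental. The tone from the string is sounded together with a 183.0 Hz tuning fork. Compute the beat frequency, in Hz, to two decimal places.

For a string fixed at both ends, f_n = n·v/(2L) = 1·512.4/(2·1.323) = 193.6508 Hz.
f_beat = |193.6508 − 183.0| = 10.65 Hz.

10.65 Hz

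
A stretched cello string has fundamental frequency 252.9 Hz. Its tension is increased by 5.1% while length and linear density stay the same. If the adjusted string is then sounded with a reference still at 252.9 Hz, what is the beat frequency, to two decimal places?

6.37 Hz

For a string, f ∝ √T, so the new frequency is 252.9·√1.051 = 259.2688 Hz.
f_beat = |259.2688 − 252.9| = 6.37 Hz.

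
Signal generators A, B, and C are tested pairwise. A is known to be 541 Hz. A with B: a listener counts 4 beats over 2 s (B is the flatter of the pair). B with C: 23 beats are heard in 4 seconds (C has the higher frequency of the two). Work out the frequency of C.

544.75 Hz

A–B: Beat frequency = 4/2 = 2 Hz.
B is below A, so f_B = 541 − 2 = 539 Hz.
B–C: Beat frequency = 23/4 = 5.75 Hz.
C is above B, so f_C = 539 + 5.75 = 544.75 Hz.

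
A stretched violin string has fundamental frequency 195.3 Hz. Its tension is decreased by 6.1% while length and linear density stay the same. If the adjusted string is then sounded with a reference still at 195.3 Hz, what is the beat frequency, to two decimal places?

For a string, f ∝ √T, so the new frequency is 195.3·√0.939 = 189.2496 Hz.
f_beat = |189.2496 − 195.3| = 6.05 Hz.

6.05 Hz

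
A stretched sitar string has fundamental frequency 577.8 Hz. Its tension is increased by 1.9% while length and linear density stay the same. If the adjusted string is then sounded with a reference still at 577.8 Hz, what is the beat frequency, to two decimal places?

5.46 Hz

For a string, f ∝ √T, so the new frequency is 577.8·√1.019 = 583.2633 Hz.
f_beat = |583.2633 − 577.8| = 5.46 Hz.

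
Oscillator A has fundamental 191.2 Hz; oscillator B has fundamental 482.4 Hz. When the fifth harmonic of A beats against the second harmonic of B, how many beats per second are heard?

Fifth harmonic of the first: 5·191.2 = 956.0 Hz.
Second harmonic of the second: 2·482.4 = 964.8 Hz.
f_beat = |956.0 − 964.8| = 8.8 Hz.

8.8 Hz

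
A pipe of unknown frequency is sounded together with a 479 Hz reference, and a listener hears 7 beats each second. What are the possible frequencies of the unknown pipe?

472 Hz or 486 Hz

|f − 479| = 7, so f = 479 ± 7.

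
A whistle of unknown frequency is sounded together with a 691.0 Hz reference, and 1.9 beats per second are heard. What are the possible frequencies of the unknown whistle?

|f − 691.0| = 1.9, so f = 691.0 ± 1.9.

689.1 Hz or 692.9 Hz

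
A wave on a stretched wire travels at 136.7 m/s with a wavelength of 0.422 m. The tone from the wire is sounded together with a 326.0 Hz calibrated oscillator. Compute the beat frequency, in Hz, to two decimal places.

2.07 Hz

Source frequency f = v/λ = 136.7/0.422 = 323.9336 Hz.
f_beat = |323.9336 − 326.0| = 2.07 Hz.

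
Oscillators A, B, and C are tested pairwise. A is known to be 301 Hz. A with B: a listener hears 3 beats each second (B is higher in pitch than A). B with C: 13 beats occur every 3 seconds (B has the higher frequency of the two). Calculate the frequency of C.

299.6667 Hz

B is above A, so f_B = 301 + 3 = 304 Hz.
B–C: Beat frequency = 13/3 = 4.3333 Hz.
C is below B, so f_C = 304 − 4.3333 = 299.6667 Hz.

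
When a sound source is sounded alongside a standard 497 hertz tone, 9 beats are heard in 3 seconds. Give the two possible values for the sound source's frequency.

Beat frequency = 9/3 = 3 Hz.
|f − 497| = 3, so f = 497 ± 3.

494 Hz or 500 Hz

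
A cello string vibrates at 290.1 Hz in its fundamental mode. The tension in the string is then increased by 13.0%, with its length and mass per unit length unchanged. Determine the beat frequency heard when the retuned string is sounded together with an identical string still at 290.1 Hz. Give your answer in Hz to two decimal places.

18.28 Hz

For a string, f ∝ √T, so the new frequency is 290.1·√1.130 = 308.3805 Hz.
f_beat = |308.3805 − 290.1| = 18.28 Hz.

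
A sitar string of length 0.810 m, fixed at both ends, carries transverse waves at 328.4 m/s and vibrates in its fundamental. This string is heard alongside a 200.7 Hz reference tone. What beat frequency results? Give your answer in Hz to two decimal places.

For a string fixed at both ends, f_n = n·v/(2L) = 1·328.4/(2·0.810) = 202.7160 Hz.
f_beat = |202.7160 − 200.7| = 2.02 Hz.

2.02 Hz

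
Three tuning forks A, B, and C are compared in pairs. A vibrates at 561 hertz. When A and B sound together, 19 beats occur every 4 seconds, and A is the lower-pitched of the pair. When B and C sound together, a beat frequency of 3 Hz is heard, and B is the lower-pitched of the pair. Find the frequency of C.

A–B: Beat frequency = 19/4 = 4.75 Hz.
B is above A, so f_B = 561 + 4.75 = 565.75 Hz.
C is above B, so f_C = 565.75 + 3 = 568.75 Hz.

568.75 Hz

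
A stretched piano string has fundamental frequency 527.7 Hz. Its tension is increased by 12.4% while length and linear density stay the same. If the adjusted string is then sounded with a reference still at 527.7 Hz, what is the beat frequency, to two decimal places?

For a string, f ∝ √T, so the new frequency is 527.7·√1.124 = 559.4616 Hz.
f_beat = |559.4616 − 527.7| = 31.76 Hz.

31.76 Hz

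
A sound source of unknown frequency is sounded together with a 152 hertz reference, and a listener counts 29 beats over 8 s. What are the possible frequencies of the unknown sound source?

Beat frequency = 29/8 = 3.625 Hz.
|f − 152| = 3.625, so f = 152 ± 3.625.

148.375 Hz or 155.625 Hz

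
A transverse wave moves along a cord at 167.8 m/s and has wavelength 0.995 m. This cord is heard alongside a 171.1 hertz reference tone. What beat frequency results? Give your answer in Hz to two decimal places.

2.46 Hz

Source frequency f = v/λ = 167.8/0.995 = 168.6432 Hz.
f_beat = |168.6432 − 171.1| = 2.46 Hz.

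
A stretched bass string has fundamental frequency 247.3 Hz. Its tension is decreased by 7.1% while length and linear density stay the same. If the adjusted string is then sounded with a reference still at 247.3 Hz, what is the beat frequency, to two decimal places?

For a string, f ∝ √T, so the new frequency is 247.3·√0.929 = 238.3592 Hz.
f_beat = |238.3592 − 247.3| = 8.94 Hz.

8.94 Hz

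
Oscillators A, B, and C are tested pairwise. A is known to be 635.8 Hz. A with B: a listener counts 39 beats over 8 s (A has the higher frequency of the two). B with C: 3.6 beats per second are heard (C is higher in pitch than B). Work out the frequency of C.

634.525 Hz

A–B: Beat frequency = 39/8 = 4.875 Hz.
B is below A, so f_B = 635.8 − 4.875 = 630.925 Hz.
C is above B, so f_C = 630.925 + 3.6 = 634.525 Hz.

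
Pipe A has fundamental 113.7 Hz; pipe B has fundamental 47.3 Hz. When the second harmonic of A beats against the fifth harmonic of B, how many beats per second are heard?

Second harmonic of the first: 2·113.7 = 227.4 Hz.
Fifth harmonic of the second: 5·47.3 = 236.5 Hz.
f_beat = |227.4 − 236.5| = 9.1 Hz.

9.1 Hz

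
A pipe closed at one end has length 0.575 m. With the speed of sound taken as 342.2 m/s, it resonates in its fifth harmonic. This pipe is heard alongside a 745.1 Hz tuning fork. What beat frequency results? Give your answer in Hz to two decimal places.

Closed pipe (odd harmonics): f_n = n·v/(4L) = 5·342.2/(4·0.575) = 743.9130 Hz.
f_beat = |743.9130 − 745.1| = 1.19 Hz.

1.19 Hz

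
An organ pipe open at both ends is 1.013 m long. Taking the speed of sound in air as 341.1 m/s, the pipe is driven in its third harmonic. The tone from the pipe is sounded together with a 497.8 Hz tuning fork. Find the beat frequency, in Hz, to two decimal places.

Open pipe: f_n = n·v/(2L) = 3·341.1/(2·1.013) = 505.0839 Hz.
f_beat = |505.0839 − 497.8| = 7.28 Hz.

7.28 Hz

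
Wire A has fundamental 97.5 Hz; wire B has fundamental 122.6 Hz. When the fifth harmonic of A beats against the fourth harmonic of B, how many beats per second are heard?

Fifth harmonic of the first: 5·97.5 = 487.5 Hz.
Fourth harmonic of the second: 4·122.6 = 490.4 Hz.
f_beat = |487.5 − 490.4| = 2.9 Hz.

2.9 Hz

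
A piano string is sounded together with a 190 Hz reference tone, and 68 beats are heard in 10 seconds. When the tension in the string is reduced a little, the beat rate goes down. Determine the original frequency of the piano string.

196.8 Hz

Beat frequency = 68/10 = 6.8 Hz.
|f − 190| = 6.8, so the piano string was at either 183.2 Hz or 196.8 Hz.
Lower tension means lower frequency; the adjustment lowers the piano string's frequency.
The beat rate fell, so the adjustment moved the piano string toward 190 Hz — it must have started above the reference.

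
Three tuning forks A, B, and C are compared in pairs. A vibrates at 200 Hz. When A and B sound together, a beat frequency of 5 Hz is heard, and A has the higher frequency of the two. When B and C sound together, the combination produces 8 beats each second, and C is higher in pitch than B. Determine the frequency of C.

203 Hz

B is below A, so f_B = 200 − 5 = 195 Hz.
C is above B, so f_C = 195 + 8 = 203 Hz.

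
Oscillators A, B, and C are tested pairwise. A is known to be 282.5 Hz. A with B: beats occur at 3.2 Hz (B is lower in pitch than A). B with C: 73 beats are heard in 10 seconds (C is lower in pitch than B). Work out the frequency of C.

272 Hz

B is below A, so f_B = 282.5 − 3.2 = 279.3 Hz.
B–C: Beat frequency = 73/10 = 7.3 Hz.
C is below B, so f_C = 279.3 − 7.3 = 272 Hz.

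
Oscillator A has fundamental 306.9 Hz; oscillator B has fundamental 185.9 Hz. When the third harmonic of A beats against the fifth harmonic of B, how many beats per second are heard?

Third harmonic of the first: 3·306.9 = 920.7 Hz.
Fifth harmonic of the second: 5·185.9 = 929.5 Hz.
f_beat = |920.7 − 929.5| = 8.8 Hz.

8.8 Hz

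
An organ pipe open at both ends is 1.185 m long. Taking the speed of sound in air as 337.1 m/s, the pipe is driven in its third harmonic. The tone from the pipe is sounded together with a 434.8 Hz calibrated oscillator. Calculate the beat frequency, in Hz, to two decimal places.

8.09 Hz

Open pipe: f_n = n·v/(2L) = 3·337.1/(2·1.185) = 426.7089 Hz.
f_beat = |426.7089 − 434.8| = 8.09 Hz.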